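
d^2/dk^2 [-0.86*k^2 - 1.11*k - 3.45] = -1.72000000000000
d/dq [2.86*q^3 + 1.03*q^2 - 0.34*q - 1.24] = 8.58*q^2 + 2.06*q - 0.34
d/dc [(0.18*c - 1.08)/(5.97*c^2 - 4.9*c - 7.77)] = (-1.0746*c^2 + 12.8952*c - 6.6906)/(35.6409*c^4 - 58.506*c^3 - 68.7638*c^2 + 76.146*c + 60.3729)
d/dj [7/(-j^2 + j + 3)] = 7*(2*j - 1)/(-j^2 + j + 3)^2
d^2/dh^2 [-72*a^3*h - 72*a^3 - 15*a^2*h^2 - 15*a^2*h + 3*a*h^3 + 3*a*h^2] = 6*a*(-5*a + 3*h + 1)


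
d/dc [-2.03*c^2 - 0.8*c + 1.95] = -4.06*c - 0.8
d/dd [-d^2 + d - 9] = 1 - 2*d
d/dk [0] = 0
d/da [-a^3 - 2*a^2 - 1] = a*(-3*a - 4)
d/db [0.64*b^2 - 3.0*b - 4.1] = 1.28*b - 3.0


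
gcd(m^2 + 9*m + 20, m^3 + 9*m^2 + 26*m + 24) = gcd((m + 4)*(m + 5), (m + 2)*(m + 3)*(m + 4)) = m + 4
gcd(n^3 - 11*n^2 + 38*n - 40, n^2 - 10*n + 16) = n - 2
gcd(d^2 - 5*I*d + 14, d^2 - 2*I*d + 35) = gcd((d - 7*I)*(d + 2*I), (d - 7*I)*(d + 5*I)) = d - 7*I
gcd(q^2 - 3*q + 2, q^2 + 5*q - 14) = q - 2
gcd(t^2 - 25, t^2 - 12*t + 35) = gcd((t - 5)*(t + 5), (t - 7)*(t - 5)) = t - 5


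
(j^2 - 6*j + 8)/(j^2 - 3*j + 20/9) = 9*(j^2 - 6*j + 8)/(9*j^2 - 27*j + 20)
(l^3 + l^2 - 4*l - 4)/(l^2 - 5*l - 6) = (l^2 - 4)/(l - 6)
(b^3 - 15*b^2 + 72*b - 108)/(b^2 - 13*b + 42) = (b^2 - 9*b + 18)/(b - 7)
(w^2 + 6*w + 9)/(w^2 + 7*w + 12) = (w + 3)/(w + 4)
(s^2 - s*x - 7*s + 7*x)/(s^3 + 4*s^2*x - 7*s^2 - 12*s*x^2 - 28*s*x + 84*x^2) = (-s + x)/(-s^2 - 4*s*x + 12*x^2)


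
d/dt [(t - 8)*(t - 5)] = 2*t - 13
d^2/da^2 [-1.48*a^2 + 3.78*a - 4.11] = -2.96000000000000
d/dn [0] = 0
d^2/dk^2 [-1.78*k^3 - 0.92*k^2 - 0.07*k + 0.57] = -10.68*k - 1.84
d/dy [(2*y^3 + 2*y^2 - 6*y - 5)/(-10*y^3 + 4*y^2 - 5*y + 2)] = (28*y^4 - 140*y^3 - 124*y^2 + 48*y - 37)/(100*y^6 - 80*y^5 + 116*y^4 - 80*y^3 + 41*y^2 - 20*y + 4)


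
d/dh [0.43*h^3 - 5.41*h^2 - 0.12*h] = 1.29*h^2 - 10.82*h - 0.12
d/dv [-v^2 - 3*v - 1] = -2*v - 3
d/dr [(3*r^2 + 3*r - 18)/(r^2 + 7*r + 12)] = 18/(r^2 + 8*r + 16)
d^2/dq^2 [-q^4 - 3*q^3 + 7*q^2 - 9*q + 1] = -12*q^2 - 18*q + 14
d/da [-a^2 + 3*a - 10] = 3 - 2*a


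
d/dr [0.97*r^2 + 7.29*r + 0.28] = 1.94*r + 7.29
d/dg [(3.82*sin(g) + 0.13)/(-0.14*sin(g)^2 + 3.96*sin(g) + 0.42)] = (0.5348*sin(g)^2 + 0.0364000000000004*sin(g) + 1.0896)*cos(g)/(0.0196*sin(g)^4 - 1.1088*sin(g)^3 + 15.564*sin(g)^2 + 3.3264*sin(g) + 0.1764)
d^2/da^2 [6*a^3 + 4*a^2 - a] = 36*a + 8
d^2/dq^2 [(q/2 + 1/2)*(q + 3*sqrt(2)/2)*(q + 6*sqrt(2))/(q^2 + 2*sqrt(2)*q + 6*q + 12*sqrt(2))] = (-55*sqrt(2)*q^3 + 52*q^3 - 684*q^2 + 360*sqrt(2)*q^2 - 1080*sqrt(2)*q + 1296*q - 1728 + 1440*sqrt(2))/(2*(q^6 + 6*sqrt(2)*q^5 + 18*q^5 + 132*q^4 + 108*sqrt(2)*q^4 + 648*q^3 + 664*sqrt(2)*q^3 + 1584*sqrt(2)*q^2 + 2592*q^2 + 1728*sqrt(2)*q + 5184*q + 3456*sqrt(2)))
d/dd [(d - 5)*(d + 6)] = 2*d + 1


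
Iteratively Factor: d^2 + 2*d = (d + 2)*(d)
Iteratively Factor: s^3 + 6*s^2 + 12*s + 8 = (s + 2)*(s^2 + 4*s + 4) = (s + 2)^2*(s + 2)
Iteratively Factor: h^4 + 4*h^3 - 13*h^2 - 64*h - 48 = (h + 3)*(h^3 + h^2 - 16*h - 16) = (h - 4)*(h + 3)*(h^2 + 5*h + 4) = (h - 4)*(h + 1)*(h + 3)*(h + 4)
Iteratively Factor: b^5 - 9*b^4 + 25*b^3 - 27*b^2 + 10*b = (b - 1)*(b^4 - 8*b^3 + 17*b^2 - 10*b) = (b - 1)^2*(b^3 - 7*b^2 + 10*b) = b*(b - 1)^2*(b^2 - 7*b + 10) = b*(b - 2)*(b - 1)^2*(b - 5)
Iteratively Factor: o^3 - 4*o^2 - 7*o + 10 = (o + 2)*(o^2 - 6*o + 5) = (o - 1)*(o + 2)*(o - 5)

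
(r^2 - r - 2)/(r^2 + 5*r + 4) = (r - 2)/(r + 4)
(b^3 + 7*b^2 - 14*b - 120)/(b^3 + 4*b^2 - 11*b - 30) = (b^2 + 2*b - 24)/(b^2 - b - 6)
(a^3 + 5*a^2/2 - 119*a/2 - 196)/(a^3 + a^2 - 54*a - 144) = (2*a^2 + 21*a + 49)/(2*(a^2 + 9*a + 18))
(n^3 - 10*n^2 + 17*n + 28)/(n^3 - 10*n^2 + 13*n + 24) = (n^2 - 11*n + 28)/(n^2 - 11*n + 24)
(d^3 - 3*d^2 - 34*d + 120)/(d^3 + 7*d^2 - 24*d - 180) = (d - 4)/(d + 6)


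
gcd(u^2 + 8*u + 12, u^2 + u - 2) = u + 2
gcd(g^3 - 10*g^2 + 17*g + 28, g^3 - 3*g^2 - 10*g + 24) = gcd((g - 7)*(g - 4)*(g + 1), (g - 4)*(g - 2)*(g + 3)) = g - 4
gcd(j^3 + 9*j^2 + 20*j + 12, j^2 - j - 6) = j + 2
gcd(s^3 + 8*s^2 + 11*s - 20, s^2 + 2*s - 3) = s - 1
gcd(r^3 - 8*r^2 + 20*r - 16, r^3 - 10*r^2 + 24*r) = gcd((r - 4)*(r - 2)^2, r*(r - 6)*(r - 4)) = r - 4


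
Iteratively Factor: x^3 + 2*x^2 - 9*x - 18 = (x + 3)*(x^2 - x - 6) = (x - 3)*(x + 3)*(x + 2)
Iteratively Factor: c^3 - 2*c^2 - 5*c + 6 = (c + 2)*(c^2 - 4*c + 3) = (c - 3)*(c + 2)*(c - 1)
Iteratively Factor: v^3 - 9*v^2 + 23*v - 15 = (v - 1)*(v^2 - 8*v + 15) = (v - 5)*(v - 1)*(v - 3)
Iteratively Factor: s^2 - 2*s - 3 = (s + 1)*(s - 3)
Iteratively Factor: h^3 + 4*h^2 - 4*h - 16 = (h - 2)*(h^2 + 6*h + 8) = (h - 2)*(h + 2)*(h + 4)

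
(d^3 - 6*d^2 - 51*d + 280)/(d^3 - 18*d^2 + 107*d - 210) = (d^2 - d - 56)/(d^2 - 13*d + 42)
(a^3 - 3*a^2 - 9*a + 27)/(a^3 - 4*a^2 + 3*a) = (a^2 - 9)/(a*(a - 1))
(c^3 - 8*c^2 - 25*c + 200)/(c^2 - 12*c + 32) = (c^2 - 25)/(c - 4)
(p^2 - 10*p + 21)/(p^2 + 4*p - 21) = (p - 7)/(p + 7)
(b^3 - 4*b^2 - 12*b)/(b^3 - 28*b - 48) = b/(b + 4)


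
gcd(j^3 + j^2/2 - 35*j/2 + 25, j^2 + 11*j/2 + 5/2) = j + 5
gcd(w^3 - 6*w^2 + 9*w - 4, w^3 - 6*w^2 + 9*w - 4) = w^3 - 6*w^2 + 9*w - 4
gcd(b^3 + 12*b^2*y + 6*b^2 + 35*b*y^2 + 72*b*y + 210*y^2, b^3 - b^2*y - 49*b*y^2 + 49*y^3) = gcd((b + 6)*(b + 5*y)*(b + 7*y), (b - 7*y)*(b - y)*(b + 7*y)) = b + 7*y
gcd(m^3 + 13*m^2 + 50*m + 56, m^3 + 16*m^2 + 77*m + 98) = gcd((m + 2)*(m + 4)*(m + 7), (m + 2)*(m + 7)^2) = m^2 + 9*m + 14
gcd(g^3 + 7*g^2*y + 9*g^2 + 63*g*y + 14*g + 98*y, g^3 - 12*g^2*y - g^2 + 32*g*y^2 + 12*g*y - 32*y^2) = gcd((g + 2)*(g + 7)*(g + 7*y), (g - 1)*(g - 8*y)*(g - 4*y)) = 1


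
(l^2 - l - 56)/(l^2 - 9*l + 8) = (l + 7)/(l - 1)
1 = 1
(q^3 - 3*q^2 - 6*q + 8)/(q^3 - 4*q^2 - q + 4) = (q + 2)/(q + 1)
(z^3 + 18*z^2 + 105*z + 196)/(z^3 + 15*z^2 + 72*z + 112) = (z + 7)/(z + 4)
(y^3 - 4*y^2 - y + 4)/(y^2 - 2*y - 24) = (-y^3 + 4*y^2 + y - 4)/(-y^2 + 2*y + 24)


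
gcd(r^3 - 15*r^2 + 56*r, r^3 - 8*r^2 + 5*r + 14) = r - 7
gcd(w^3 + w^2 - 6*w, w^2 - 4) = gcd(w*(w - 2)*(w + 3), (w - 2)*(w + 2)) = w - 2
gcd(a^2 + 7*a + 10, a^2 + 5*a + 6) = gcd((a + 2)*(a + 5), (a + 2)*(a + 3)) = a + 2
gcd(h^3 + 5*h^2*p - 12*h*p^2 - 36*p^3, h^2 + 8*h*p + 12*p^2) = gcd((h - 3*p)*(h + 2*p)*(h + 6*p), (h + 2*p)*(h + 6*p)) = h^2 + 8*h*p + 12*p^2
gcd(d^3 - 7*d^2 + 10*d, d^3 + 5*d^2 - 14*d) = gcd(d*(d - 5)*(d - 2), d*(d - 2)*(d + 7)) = d^2 - 2*d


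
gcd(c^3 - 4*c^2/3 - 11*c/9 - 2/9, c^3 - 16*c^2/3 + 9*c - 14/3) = c - 2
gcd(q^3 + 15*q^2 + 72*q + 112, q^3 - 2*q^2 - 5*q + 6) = 1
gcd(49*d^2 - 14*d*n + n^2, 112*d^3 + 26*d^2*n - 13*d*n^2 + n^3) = 7*d - n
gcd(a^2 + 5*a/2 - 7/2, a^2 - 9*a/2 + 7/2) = a - 1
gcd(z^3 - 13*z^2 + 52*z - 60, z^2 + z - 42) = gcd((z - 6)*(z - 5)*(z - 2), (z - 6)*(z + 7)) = z - 6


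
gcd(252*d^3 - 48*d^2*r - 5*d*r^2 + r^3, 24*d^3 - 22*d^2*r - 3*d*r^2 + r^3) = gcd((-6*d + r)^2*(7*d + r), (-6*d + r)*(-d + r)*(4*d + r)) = -6*d + r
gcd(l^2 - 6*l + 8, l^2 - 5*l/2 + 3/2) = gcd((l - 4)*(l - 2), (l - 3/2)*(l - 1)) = 1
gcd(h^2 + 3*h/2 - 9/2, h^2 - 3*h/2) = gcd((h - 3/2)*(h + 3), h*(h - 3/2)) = h - 3/2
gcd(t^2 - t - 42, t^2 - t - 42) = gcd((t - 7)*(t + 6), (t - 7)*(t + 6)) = t^2 - t - 42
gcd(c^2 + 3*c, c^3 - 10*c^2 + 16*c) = c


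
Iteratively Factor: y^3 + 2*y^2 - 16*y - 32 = (y + 4)*(y^2 - 2*y - 8) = (y - 4)*(y + 4)*(y + 2)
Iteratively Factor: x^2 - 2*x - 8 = (x - 4)*(x + 2)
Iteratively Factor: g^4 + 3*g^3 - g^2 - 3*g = (g + 1)*(g^3 + 2*g^2 - 3*g) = (g - 1)*(g + 1)*(g^2 + 3*g) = g*(g - 1)*(g + 1)*(g + 3)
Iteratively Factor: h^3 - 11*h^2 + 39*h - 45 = (h - 3)*(h^2 - 8*h + 15) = (h - 3)^2*(h - 5)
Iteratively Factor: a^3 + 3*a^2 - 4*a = (a - 1)*(a^2 + 4*a) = a*(a - 1)*(a + 4)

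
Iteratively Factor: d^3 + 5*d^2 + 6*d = (d + 2)*(d^2 + 3*d) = d*(d + 2)*(d + 3)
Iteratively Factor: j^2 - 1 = (j - 1)*(j + 1)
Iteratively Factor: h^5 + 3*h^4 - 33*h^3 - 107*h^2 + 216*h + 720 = (h + 3)*(h^4 - 33*h^2 - 8*h + 240) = (h + 3)*(h + 4)*(h^3 - 4*h^2 - 17*h + 60) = (h - 3)*(h + 3)*(h + 4)*(h^2 - h - 20) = (h - 3)*(h + 3)*(h + 4)^2*(h - 5)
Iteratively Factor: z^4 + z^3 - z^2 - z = (z + 1)*(z^3 - z) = z*(z + 1)*(z^2 - 1) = z*(z + 1)^2*(z - 1)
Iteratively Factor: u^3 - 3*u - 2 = (u + 1)*(u^2 - u - 2) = (u - 2)*(u + 1)*(u + 1)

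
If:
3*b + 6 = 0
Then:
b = -2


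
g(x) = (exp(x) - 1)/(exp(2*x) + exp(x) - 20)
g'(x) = (exp(x) - 1)*(-2*exp(2*x) - exp(x))/(exp(2*x) + exp(x) - 20)^2 + exp(x)/(exp(2*x) + exp(x) - 20)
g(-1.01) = 0.03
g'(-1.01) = -0.02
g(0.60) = -0.06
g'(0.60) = -0.15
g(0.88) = -0.12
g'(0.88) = -0.35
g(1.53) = 0.61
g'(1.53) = -4.06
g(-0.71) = 0.03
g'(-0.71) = -0.02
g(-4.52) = 0.05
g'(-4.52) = -0.00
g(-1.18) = 0.04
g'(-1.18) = -0.01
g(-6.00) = 0.05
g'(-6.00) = -0.00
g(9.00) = 0.00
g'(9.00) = 0.00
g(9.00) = 0.00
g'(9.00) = 0.00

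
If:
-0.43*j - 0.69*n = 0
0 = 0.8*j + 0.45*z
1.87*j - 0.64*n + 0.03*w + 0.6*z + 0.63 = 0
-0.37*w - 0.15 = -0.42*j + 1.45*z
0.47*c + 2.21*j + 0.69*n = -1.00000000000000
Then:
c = -0.51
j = -0.43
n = 0.27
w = -3.87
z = 0.76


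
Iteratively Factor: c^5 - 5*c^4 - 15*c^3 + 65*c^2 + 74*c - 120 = (c - 5)*(c^4 - 15*c^2 - 10*c + 24) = (c - 5)*(c - 4)*(c^3 + 4*c^2 + c - 6) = (c - 5)*(c - 4)*(c - 1)*(c^2 + 5*c + 6) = (c - 5)*(c - 4)*(c - 1)*(c + 3)*(c + 2)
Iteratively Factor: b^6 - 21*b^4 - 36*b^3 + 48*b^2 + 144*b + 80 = (b + 2)*(b^5 - 2*b^4 - 17*b^3 - 2*b^2 + 52*b + 40) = (b - 5)*(b + 2)*(b^4 + 3*b^3 - 2*b^2 - 12*b - 8) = (b - 5)*(b + 2)^2*(b^3 + b^2 - 4*b - 4) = (b - 5)*(b + 1)*(b + 2)^2*(b^2 - 4) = (b - 5)*(b - 2)*(b + 1)*(b + 2)^2*(b + 2)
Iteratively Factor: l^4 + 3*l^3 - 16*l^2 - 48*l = (l - 4)*(l^3 + 7*l^2 + 12*l) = (l - 4)*(l + 3)*(l^2 + 4*l) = (l - 4)*(l + 3)*(l + 4)*(l)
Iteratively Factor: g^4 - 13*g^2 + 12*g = (g - 1)*(g^3 + g^2 - 12*g) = (g - 3)*(g - 1)*(g^2 + 4*g) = (g - 3)*(g - 1)*(g + 4)*(g)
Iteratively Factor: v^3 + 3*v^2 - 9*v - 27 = (v - 3)*(v^2 + 6*v + 9) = (v - 3)*(v + 3)*(v + 3)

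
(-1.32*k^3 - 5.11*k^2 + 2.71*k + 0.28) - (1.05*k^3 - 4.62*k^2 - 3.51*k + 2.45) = -2.37*k^3 - 0.49*k^2 + 6.22*k - 2.17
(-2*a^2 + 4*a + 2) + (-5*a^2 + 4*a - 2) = -7*a^2 + 8*a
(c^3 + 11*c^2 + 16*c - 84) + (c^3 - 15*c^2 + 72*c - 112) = 2*c^3 - 4*c^2 + 88*c - 196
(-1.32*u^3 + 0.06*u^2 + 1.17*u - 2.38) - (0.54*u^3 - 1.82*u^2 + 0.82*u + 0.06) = -1.86*u^3 + 1.88*u^2 + 0.35*u - 2.44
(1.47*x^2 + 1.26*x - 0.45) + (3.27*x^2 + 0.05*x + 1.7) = 4.74*x^2 + 1.31*x + 1.25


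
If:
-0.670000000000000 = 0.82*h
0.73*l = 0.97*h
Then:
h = -0.82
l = -1.09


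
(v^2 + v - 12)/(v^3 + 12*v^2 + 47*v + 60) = (v - 3)/(v^2 + 8*v + 15)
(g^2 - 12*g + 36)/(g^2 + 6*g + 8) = (g^2 - 12*g + 36)/(g^2 + 6*g + 8)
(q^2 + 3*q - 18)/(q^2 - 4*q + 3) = (q + 6)/(q - 1)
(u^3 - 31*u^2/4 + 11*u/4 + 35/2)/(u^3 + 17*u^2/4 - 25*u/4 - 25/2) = (u - 7)/(u + 5)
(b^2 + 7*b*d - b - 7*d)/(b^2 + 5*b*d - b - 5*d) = (b + 7*d)/(b + 5*d)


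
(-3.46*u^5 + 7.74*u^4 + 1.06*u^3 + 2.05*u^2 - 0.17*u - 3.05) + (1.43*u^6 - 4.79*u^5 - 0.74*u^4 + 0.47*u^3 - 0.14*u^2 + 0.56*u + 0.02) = 1.43*u^6 - 8.25*u^5 + 7.0*u^4 + 1.53*u^3 + 1.91*u^2 + 0.39*u - 3.03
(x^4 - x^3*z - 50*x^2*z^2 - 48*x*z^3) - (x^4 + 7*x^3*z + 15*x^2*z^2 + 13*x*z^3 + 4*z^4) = -8*x^3*z - 65*x^2*z^2 - 61*x*z^3 - 4*z^4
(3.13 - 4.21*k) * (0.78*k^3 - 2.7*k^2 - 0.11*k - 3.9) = -3.2838*k^4 + 13.8084*k^3 - 7.9879*k^2 + 16.0747*k - 12.207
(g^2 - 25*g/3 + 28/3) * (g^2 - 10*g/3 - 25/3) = g^4 - 35*g^3/3 + 259*g^2/9 + 115*g/3 - 700/9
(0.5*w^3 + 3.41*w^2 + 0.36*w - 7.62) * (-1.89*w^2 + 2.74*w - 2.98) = -0.945*w^5 - 5.0749*w^4 + 7.173*w^3 + 5.2264*w^2 - 21.9516*w + 22.7076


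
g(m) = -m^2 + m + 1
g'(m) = 1 - 2*m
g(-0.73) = -0.26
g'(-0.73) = 2.46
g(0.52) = 1.25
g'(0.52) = -0.04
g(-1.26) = -1.85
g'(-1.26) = 3.52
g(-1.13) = -1.41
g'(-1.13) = 3.26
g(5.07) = -19.63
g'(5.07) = -9.14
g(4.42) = -14.12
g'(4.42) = -7.84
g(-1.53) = -2.87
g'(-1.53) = 4.06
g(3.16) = -5.83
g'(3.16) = -5.32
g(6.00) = -29.00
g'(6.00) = -11.00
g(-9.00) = -89.00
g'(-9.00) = 19.00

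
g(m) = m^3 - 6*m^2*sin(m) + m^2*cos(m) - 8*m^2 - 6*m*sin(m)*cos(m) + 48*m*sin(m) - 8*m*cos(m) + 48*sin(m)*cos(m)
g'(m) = -m^2*sin(m) - 6*m^2*cos(m) + 3*m^2 + 6*m*sin(m)^2 - 4*m*sin(m) - 6*m*cos(m)^2 + 50*m*cos(m) - 16*m - 48*sin(m)^2 - 6*sin(m)*cos(m) + 48*sin(m) + 48*cos(m)^2 - 8*cos(m)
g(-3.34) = -221.58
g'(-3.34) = 397.90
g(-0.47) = -8.02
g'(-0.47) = -11.18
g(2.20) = 24.78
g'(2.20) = -43.68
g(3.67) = -81.35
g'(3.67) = -99.93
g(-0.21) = -6.56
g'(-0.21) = 21.17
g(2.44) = 13.35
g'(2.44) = -51.61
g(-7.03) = -279.56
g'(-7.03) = -228.88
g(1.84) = 38.24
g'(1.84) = -30.50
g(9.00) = 52.80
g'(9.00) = 108.94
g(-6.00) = -541.64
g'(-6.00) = -219.80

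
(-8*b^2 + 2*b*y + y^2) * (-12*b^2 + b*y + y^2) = 96*b^4 - 32*b^3*y - 18*b^2*y^2 + 3*b*y^3 + y^4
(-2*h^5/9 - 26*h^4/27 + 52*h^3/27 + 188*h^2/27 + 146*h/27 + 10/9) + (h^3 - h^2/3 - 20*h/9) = -2*h^5/9 - 26*h^4/27 + 79*h^3/27 + 179*h^2/27 + 86*h/27 + 10/9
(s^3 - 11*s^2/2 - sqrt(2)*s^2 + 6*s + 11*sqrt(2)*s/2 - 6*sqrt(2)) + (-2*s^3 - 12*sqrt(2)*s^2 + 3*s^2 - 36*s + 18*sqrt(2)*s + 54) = -s^3 - 13*sqrt(2)*s^2 - 5*s^2/2 - 30*s + 47*sqrt(2)*s/2 - 6*sqrt(2) + 54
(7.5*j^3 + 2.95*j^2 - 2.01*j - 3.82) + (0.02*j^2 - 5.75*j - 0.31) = 7.5*j^3 + 2.97*j^2 - 7.76*j - 4.13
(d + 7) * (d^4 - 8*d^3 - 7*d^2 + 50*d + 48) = d^5 - d^4 - 63*d^3 + d^2 + 398*d + 336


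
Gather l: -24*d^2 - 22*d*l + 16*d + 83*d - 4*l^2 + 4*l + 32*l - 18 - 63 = -24*d^2 + 99*d - 4*l^2 + l*(36 - 22*d) - 81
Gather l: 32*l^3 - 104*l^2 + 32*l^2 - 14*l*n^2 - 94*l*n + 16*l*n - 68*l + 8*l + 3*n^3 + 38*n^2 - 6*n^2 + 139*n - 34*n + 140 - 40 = 32*l^3 - 72*l^2 + l*(-14*n^2 - 78*n - 60) + 3*n^3 + 32*n^2 + 105*n + 100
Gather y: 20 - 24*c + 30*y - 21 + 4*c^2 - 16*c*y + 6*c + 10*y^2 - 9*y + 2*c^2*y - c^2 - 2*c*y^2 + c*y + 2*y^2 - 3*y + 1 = 3*c^2 - 18*c + y^2*(12 - 2*c) + y*(2*c^2 - 15*c + 18)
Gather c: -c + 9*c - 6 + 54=8*c + 48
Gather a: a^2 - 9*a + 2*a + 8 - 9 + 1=a^2 - 7*a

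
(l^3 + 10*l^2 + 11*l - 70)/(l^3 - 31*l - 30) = (l^2 + 5*l - 14)/(l^2 - 5*l - 6)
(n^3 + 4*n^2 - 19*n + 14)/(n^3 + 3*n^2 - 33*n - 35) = (n^2 - 3*n + 2)/(n^2 - 4*n - 5)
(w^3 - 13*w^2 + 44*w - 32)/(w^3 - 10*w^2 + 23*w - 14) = (w^2 - 12*w + 32)/(w^2 - 9*w + 14)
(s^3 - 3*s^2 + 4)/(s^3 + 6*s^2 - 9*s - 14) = (s - 2)/(s + 7)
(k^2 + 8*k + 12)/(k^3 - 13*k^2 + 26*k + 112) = (k + 6)/(k^2 - 15*k + 56)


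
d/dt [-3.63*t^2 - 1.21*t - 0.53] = -7.26*t - 1.21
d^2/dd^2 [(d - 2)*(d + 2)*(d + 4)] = 6*d + 8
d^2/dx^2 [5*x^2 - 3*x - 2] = 10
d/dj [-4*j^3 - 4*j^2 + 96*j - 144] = -12*j^2 - 8*j + 96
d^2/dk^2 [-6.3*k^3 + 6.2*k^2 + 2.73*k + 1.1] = 12.4 - 37.8*k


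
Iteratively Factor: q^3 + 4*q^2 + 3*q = (q + 3)*(q^2 + q) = (q + 1)*(q + 3)*(q)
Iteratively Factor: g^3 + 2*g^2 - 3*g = (g + 3)*(g^2 - g) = g*(g + 3)*(g - 1)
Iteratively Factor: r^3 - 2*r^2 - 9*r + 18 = (r + 3)*(r^2 - 5*r + 6) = (r - 3)*(r + 3)*(r - 2)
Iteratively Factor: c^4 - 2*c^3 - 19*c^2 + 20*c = (c - 5)*(c^3 + 3*c^2 - 4*c) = (c - 5)*(c - 1)*(c^2 + 4*c) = (c - 5)*(c - 1)*(c + 4)*(c)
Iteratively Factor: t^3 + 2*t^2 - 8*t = (t - 2)*(t^2 + 4*t) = (t - 2)*(t + 4)*(t)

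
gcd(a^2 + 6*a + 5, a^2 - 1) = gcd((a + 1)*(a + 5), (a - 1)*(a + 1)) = a + 1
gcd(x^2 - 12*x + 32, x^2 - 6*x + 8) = x - 4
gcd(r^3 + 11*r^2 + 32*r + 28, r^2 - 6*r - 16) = r + 2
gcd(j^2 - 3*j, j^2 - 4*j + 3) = j - 3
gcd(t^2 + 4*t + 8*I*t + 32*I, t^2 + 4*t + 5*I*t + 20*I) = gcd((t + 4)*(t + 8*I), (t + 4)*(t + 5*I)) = t + 4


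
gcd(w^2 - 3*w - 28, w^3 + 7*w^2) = 1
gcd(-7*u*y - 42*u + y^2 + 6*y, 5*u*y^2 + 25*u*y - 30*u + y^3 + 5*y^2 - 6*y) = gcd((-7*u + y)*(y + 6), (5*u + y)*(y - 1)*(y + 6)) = y + 6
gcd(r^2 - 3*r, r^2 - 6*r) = r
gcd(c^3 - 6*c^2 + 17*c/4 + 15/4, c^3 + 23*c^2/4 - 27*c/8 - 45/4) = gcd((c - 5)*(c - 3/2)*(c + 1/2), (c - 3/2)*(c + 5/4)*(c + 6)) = c - 3/2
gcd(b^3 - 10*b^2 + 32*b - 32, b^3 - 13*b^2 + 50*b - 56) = b^2 - 6*b + 8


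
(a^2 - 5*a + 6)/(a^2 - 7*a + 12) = (a - 2)/(a - 4)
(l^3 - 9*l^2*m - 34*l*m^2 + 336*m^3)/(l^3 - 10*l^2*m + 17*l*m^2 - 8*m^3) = (l^2 - l*m - 42*m^2)/(l^2 - 2*l*m + m^2)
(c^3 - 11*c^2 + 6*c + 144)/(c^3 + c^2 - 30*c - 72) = (c - 8)/(c + 4)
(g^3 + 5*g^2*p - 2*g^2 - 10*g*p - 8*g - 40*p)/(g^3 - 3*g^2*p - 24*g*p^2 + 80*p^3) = (g^2 - 2*g - 8)/(g^2 - 8*g*p + 16*p^2)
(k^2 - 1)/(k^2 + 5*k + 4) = (k - 1)/(k + 4)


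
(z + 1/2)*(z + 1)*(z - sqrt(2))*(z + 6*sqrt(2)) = z^4 + 3*z^3/2 + 5*sqrt(2)*z^3 - 23*z^2/2 + 15*sqrt(2)*z^2/2 - 18*z + 5*sqrt(2)*z/2 - 6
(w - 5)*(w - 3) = w^2 - 8*w + 15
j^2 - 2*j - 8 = (j - 4)*(j + 2)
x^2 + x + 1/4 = (x + 1/2)^2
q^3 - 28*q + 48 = (q - 4)*(q - 2)*(q + 6)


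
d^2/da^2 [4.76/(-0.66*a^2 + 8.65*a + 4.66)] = (-4.146912*a^2 + 54.34968*a + 4.76*(1.32*a - 8.65)*(2.64*a - 17.3) + 29.279712)/(-0.66*a^2 + 8.65*a + 4.66)^3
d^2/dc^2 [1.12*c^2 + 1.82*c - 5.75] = 2.24000000000000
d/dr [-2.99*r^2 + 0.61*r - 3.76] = 0.61 - 5.98*r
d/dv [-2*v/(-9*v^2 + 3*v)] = -2/(3*v - 1)^2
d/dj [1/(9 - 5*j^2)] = 10*j/(5*j^2 - 9)^2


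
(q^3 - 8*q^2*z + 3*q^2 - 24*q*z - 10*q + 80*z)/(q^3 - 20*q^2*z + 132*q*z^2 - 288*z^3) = (q^2 + 3*q - 10)/(q^2 - 12*q*z + 36*z^2)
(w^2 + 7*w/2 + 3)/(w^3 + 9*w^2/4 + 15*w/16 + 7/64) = 32*(2*w^2 + 7*w + 6)/(64*w^3 + 144*w^2 + 60*w + 7)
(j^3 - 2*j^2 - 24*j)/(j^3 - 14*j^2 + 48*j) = (j + 4)/(j - 8)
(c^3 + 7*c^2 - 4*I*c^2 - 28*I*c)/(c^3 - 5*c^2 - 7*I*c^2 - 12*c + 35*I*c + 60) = c*(c + 7)/(c^2 - c*(5 + 3*I) + 15*I)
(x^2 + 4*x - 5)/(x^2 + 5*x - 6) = (x + 5)/(x + 6)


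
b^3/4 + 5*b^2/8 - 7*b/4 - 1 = (b/4 + 1)*(b - 2)*(b + 1/2)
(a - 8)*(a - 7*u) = a^2 - 7*a*u - 8*a + 56*u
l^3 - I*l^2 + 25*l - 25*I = (l - 5*I)*(l - I)*(l + 5*I)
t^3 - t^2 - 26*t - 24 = (t - 6)*(t + 1)*(t + 4)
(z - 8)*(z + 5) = z^2 - 3*z - 40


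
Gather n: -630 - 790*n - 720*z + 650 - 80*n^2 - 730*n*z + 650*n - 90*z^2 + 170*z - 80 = -80*n^2 + n*(-730*z - 140) - 90*z^2 - 550*z - 60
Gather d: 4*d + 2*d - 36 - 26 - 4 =6*d - 66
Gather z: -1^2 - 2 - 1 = -4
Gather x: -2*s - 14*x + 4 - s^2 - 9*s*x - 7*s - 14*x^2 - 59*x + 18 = -s^2 - 9*s - 14*x^2 + x*(-9*s - 73) + 22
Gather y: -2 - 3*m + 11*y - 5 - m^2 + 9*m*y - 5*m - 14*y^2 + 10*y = -m^2 - 8*m - 14*y^2 + y*(9*m + 21) - 7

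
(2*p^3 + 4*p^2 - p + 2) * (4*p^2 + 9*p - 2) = 8*p^5 + 34*p^4 + 28*p^3 - 9*p^2 + 20*p - 4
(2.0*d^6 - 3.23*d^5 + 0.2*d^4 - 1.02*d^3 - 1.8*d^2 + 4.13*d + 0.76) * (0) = 0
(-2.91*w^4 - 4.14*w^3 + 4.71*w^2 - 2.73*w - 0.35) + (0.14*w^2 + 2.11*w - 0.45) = -2.91*w^4 - 4.14*w^3 + 4.85*w^2 - 0.62*w - 0.8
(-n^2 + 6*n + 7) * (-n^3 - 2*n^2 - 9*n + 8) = n^5 - 4*n^4 - 10*n^3 - 76*n^2 - 15*n + 56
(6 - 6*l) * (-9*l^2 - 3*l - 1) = 54*l^3 - 36*l^2 - 12*l - 6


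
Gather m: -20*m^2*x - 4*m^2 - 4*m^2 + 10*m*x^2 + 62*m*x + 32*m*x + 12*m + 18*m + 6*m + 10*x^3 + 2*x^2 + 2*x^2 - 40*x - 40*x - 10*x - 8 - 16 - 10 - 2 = m^2*(-20*x - 8) + m*(10*x^2 + 94*x + 36) + 10*x^3 + 4*x^2 - 90*x - 36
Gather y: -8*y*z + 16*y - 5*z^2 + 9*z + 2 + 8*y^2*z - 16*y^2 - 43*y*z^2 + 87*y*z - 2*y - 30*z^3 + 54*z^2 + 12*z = y^2*(8*z - 16) + y*(-43*z^2 + 79*z + 14) - 30*z^3 + 49*z^2 + 21*z + 2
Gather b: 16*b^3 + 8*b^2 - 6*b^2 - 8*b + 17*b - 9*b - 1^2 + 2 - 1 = 16*b^3 + 2*b^2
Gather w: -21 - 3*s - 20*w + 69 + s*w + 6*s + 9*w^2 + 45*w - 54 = 3*s + 9*w^2 + w*(s + 25) - 6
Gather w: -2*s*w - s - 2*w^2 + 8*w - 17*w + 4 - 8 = -s - 2*w^2 + w*(-2*s - 9) - 4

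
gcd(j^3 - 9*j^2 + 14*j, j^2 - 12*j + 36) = 1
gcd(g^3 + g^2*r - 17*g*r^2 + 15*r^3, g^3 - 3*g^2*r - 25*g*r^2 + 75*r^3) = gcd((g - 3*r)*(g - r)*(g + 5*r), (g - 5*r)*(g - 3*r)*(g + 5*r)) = -g^2 - 2*g*r + 15*r^2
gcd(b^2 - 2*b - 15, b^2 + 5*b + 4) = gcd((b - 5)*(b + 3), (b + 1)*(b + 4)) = 1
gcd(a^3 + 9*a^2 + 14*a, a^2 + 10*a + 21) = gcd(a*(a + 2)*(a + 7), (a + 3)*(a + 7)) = a + 7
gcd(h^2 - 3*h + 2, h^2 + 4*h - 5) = h - 1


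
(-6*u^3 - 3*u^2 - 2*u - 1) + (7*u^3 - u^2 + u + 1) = u^3 - 4*u^2 - u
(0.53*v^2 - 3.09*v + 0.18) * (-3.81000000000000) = -2.0193*v^2 + 11.7729*v - 0.6858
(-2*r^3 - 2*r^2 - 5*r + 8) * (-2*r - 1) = 4*r^4 + 6*r^3 + 12*r^2 - 11*r - 8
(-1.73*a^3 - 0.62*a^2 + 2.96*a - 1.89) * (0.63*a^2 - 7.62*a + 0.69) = -1.0899*a^5 + 12.792*a^4 + 5.3955*a^3 - 24.1737*a^2 + 16.4442*a - 1.3041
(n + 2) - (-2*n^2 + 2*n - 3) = 2*n^2 - n + 5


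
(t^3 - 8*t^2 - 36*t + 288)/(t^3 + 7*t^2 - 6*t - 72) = (t^2 - 14*t + 48)/(t^2 + t - 12)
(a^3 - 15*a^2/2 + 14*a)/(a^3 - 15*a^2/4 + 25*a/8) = 4*(2*a^2 - 15*a + 28)/(8*a^2 - 30*a + 25)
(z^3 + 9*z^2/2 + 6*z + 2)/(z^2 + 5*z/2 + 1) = z + 2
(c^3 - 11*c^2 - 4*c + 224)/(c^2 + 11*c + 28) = (c^2 - 15*c + 56)/(c + 7)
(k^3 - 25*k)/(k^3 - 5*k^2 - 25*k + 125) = k/(k - 5)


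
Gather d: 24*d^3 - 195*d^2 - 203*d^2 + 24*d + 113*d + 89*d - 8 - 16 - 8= 24*d^3 - 398*d^2 + 226*d - 32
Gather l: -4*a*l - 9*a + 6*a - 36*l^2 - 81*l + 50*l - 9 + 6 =-3*a - 36*l^2 + l*(-4*a - 31) - 3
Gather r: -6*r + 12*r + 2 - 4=6*r - 2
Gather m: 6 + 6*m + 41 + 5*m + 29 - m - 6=10*m + 70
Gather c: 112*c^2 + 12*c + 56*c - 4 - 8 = 112*c^2 + 68*c - 12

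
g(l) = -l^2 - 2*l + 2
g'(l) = -2*l - 2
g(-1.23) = 2.95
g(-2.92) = -0.69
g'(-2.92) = 3.84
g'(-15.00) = 28.00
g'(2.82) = -7.64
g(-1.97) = 2.06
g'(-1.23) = 0.46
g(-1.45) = 2.80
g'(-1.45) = 0.90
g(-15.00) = -193.00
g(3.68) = -18.90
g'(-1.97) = 1.94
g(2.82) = -11.59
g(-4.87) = -11.98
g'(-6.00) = 10.00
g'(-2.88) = 3.76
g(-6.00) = -22.00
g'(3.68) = -9.36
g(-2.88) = -0.53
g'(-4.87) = 7.74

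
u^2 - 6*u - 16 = (u - 8)*(u + 2)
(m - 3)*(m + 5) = m^2 + 2*m - 15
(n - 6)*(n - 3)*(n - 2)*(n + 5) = n^4 - 6*n^3 - 19*n^2 + 144*n - 180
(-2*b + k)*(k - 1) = -2*b*k + 2*b + k^2 - k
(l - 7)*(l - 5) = l^2 - 12*l + 35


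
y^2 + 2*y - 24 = (y - 4)*(y + 6)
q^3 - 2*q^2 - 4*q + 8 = (q - 2)^2*(q + 2)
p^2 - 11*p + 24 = (p - 8)*(p - 3)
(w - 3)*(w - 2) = w^2 - 5*w + 6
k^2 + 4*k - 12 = (k - 2)*(k + 6)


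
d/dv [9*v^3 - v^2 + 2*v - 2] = 27*v^2 - 2*v + 2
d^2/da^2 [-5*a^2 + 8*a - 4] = -10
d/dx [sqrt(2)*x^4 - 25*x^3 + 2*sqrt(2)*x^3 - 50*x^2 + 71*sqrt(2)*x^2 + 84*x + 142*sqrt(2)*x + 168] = 4*sqrt(2)*x^3 - 75*x^2 + 6*sqrt(2)*x^2 - 100*x + 142*sqrt(2)*x + 84 + 142*sqrt(2)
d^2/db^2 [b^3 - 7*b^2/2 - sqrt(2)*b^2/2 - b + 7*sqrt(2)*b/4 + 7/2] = 6*b - 7 - sqrt(2)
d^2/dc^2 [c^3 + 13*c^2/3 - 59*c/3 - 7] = 6*c + 26/3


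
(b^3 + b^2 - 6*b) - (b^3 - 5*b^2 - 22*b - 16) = 6*b^2 + 16*b + 16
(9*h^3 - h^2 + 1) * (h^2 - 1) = 9*h^5 - h^4 - 9*h^3 + 2*h^2 - 1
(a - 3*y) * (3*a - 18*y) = 3*a^2 - 27*a*y + 54*y^2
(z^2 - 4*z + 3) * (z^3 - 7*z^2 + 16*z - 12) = z^5 - 11*z^4 + 47*z^3 - 97*z^2 + 96*z - 36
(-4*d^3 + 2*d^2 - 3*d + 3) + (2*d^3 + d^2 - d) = -2*d^3 + 3*d^2 - 4*d + 3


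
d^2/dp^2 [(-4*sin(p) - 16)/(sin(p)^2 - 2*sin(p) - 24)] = 4*(sin(p)^2 + 6*sin(p) - 2)/(sin(p) - 6)^3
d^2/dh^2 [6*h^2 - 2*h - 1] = 12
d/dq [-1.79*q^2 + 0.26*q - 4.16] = 0.26 - 3.58*q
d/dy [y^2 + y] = 2*y + 1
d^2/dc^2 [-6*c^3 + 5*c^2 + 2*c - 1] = 10 - 36*c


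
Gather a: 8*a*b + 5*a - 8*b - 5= a*(8*b + 5) - 8*b - 5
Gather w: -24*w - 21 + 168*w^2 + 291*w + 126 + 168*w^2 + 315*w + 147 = 336*w^2 + 582*w + 252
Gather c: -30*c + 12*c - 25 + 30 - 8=-18*c - 3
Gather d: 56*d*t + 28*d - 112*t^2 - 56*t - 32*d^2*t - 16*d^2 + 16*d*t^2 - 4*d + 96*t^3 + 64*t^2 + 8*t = d^2*(-32*t - 16) + d*(16*t^2 + 56*t + 24) + 96*t^3 - 48*t^2 - 48*t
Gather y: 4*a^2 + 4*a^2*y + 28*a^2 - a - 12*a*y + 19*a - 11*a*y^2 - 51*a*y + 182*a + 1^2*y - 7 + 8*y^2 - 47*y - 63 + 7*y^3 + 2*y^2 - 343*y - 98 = 32*a^2 + 200*a + 7*y^3 + y^2*(10 - 11*a) + y*(4*a^2 - 63*a - 389) - 168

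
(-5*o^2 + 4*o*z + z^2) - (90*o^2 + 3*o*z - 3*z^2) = -95*o^2 + o*z + 4*z^2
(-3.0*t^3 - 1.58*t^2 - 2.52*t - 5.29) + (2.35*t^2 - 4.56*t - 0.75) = -3.0*t^3 + 0.77*t^2 - 7.08*t - 6.04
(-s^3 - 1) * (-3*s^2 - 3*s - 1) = 3*s^5 + 3*s^4 + s^3 + 3*s^2 + 3*s + 1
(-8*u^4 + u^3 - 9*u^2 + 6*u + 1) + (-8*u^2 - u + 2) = -8*u^4 + u^3 - 17*u^2 + 5*u + 3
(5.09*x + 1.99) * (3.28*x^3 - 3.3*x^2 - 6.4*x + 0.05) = 16.6952*x^4 - 10.2698*x^3 - 39.143*x^2 - 12.4815*x + 0.0995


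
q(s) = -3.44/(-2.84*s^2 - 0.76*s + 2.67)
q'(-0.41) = 0.86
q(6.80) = 0.03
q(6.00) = 0.03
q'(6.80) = -0.01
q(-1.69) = 0.83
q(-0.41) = -1.37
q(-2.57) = 0.24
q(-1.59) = 1.04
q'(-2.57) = 0.24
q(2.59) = 0.19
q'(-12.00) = 0.00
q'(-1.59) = 2.61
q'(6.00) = -0.01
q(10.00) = 0.01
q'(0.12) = -0.77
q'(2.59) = -0.16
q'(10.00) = -0.00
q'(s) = -3.44*(5.68*s + 0.76)/(-2.84*s^2 - 0.76*s + 2.67)^2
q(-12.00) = 0.01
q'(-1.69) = 1.76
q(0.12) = -1.36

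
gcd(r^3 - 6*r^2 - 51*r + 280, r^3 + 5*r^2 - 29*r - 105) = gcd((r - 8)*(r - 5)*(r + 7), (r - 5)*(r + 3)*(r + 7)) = r^2 + 2*r - 35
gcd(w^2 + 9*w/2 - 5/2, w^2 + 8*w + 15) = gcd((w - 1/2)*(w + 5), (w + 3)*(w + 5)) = w + 5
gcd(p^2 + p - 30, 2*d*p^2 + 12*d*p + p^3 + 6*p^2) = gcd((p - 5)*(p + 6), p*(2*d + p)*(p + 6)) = p + 6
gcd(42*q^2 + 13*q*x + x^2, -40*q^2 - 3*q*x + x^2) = 1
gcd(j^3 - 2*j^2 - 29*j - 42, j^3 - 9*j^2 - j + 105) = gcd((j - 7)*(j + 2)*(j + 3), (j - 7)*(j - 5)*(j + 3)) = j^2 - 4*j - 21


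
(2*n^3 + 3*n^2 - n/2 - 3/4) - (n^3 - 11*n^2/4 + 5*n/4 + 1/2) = n^3 + 23*n^2/4 - 7*n/4 - 5/4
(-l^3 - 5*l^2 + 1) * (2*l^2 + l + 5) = -2*l^5 - 11*l^4 - 10*l^3 - 23*l^2 + l + 5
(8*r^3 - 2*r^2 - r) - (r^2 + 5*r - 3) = 8*r^3 - 3*r^2 - 6*r + 3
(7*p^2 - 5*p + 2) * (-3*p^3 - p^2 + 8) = -21*p^5 + 8*p^4 - p^3 + 54*p^2 - 40*p + 16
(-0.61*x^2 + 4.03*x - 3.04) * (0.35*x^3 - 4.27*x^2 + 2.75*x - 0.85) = -0.2135*x^5 + 4.0152*x^4 - 19.9496*x^3 + 24.5818*x^2 - 11.7855*x + 2.584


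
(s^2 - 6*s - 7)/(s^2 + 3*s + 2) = (s - 7)/(s + 2)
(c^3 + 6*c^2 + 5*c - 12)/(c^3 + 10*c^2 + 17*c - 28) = (c + 3)/(c + 7)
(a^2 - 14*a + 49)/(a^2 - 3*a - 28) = (a - 7)/(a + 4)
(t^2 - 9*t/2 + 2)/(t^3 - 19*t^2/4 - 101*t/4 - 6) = 2*(-2*t^2 + 9*t - 4)/(-4*t^3 + 19*t^2 + 101*t + 24)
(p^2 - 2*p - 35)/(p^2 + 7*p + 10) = (p - 7)/(p + 2)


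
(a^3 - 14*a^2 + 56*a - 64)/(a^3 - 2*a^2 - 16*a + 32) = (a - 8)/(a + 4)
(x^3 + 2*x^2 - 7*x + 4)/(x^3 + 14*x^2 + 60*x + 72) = (x^3 + 2*x^2 - 7*x + 4)/(x^3 + 14*x^2 + 60*x + 72)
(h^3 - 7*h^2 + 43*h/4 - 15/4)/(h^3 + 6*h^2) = (4*h^3 - 28*h^2 + 43*h - 15)/(4*h^2*(h + 6))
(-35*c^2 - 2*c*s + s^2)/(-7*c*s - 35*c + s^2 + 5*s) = (5*c + s)/(s + 5)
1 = 1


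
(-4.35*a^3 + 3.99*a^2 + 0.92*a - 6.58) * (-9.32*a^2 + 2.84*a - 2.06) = 40.542*a^5 - 49.5408*a^4 + 11.7182*a^3 + 55.719*a^2 - 20.5824*a + 13.5548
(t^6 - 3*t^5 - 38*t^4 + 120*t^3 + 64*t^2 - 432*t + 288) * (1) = t^6 - 3*t^5 - 38*t^4 + 120*t^3 + 64*t^2 - 432*t + 288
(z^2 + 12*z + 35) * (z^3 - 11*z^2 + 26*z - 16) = z^5 + z^4 - 71*z^3 - 89*z^2 + 718*z - 560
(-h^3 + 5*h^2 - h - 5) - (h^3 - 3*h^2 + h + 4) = -2*h^3 + 8*h^2 - 2*h - 9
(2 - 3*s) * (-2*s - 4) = 6*s^2 + 8*s - 8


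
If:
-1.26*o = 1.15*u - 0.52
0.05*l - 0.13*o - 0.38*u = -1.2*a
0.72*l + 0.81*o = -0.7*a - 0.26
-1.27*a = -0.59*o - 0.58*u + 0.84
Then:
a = -0.59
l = -4.04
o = 3.78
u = -3.69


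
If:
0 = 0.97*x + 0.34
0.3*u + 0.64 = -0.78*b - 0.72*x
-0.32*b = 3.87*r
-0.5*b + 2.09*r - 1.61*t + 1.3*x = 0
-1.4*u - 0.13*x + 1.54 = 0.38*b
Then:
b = -1.04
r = 0.09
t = 0.15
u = 1.42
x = -0.35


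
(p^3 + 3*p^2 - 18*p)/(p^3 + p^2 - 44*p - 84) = p*(p - 3)/(p^2 - 5*p - 14)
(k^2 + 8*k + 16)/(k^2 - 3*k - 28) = (k + 4)/(k - 7)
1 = 1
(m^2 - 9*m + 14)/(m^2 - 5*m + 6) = (m - 7)/(m - 3)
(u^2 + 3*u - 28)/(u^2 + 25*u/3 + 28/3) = 3*(u - 4)/(3*u + 4)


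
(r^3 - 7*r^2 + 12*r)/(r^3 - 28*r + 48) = r*(r - 3)/(r^2 + 4*r - 12)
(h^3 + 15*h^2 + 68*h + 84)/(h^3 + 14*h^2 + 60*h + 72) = (h + 7)/(h + 6)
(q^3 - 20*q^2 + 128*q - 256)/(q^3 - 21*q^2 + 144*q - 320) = (q - 4)/(q - 5)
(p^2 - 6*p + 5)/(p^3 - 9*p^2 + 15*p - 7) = (p - 5)/(p^2 - 8*p + 7)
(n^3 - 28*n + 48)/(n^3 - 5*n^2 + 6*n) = (n^2 + 2*n - 24)/(n*(n - 3))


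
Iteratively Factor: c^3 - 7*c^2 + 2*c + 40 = (c - 4)*(c^2 - 3*c - 10) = (c - 4)*(c + 2)*(c - 5)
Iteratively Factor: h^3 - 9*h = (h + 3)*(h^2 - 3*h) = h*(h + 3)*(h - 3)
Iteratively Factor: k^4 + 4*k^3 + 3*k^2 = (k + 3)*(k^3 + k^2) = k*(k + 3)*(k^2 + k) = k*(k + 1)*(k + 3)*(k)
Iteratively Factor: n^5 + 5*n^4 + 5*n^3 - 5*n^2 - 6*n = (n)*(n^4 + 5*n^3 + 5*n^2 - 5*n - 6) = n*(n + 1)*(n^3 + 4*n^2 + n - 6) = n*(n - 1)*(n + 1)*(n^2 + 5*n + 6) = n*(n - 1)*(n + 1)*(n + 2)*(n + 3)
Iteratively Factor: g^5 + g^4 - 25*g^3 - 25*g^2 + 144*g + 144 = (g - 4)*(g^4 + 5*g^3 - 5*g^2 - 45*g - 36) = (g - 4)*(g + 3)*(g^3 + 2*g^2 - 11*g - 12) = (g - 4)*(g + 1)*(g + 3)*(g^2 + g - 12) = (g - 4)*(g - 3)*(g + 1)*(g + 3)*(g + 4)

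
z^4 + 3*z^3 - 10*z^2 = z^2*(z - 2)*(z + 5)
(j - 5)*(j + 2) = j^2 - 3*j - 10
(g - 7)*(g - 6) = g^2 - 13*g + 42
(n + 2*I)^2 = n^2 + 4*I*n - 4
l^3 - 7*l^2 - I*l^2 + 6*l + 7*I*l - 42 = (l - 7)*(l - 3*I)*(l + 2*I)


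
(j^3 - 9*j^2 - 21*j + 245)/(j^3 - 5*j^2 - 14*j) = (j^2 - 2*j - 35)/(j*(j + 2))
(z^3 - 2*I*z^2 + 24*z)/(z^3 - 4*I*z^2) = (z^2 - 2*I*z + 24)/(z*(z - 4*I))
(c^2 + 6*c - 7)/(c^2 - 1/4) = 4*(c^2 + 6*c - 7)/(4*c^2 - 1)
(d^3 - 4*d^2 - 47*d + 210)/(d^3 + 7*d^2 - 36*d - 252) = (d - 5)/(d + 6)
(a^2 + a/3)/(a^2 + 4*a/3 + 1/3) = a/(a + 1)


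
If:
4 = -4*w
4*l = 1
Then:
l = 1/4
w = -1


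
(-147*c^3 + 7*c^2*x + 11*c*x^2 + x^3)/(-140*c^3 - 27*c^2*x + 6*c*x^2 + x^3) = (-21*c^2 + 4*c*x + x^2)/(-20*c^2 - c*x + x^2)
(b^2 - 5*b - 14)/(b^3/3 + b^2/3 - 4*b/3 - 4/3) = 3*(b - 7)/(b^2 - b - 2)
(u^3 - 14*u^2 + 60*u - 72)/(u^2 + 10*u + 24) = (u^3 - 14*u^2 + 60*u - 72)/(u^2 + 10*u + 24)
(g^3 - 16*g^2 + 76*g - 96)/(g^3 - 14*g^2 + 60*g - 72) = (g - 8)/(g - 6)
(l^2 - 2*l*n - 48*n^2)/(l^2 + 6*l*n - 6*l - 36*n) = (l - 8*n)/(l - 6)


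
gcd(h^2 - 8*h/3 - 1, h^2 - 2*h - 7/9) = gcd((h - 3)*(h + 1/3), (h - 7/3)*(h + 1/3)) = h + 1/3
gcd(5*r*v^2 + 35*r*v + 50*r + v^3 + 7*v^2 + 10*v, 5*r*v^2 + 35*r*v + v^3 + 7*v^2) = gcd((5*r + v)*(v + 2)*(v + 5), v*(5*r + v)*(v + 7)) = 5*r + v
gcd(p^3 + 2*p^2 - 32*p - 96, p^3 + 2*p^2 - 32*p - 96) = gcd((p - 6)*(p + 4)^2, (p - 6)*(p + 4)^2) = p^3 + 2*p^2 - 32*p - 96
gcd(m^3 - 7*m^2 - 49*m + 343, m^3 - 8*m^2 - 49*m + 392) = m^2 - 49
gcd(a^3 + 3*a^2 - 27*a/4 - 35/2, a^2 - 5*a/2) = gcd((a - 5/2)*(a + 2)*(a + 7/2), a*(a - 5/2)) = a - 5/2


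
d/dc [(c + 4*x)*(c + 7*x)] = 2*c + 11*x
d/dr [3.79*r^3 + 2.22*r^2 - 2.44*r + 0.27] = 11.37*r^2 + 4.44*r - 2.44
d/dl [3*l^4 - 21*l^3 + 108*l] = 12*l^3 - 63*l^2 + 108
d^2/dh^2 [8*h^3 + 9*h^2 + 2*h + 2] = 48*h + 18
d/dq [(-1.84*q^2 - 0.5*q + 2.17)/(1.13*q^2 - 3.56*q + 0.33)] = (7.1154*q^2 - 6.1186*q + 7.5602)/(1.2769*q^4 - 8.0456*q^3 + 13.4194*q^2 - 2.3496*q + 0.1089)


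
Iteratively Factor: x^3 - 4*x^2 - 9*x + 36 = (x - 3)*(x^2 - x - 12) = (x - 4)*(x - 3)*(x + 3)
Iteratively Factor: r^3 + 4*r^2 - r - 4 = (r - 1)*(r^2 + 5*r + 4) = (r - 1)*(r + 4)*(r + 1)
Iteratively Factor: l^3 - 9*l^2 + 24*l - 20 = (l - 5)*(l^2 - 4*l + 4) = (l - 5)*(l - 2)*(l - 2)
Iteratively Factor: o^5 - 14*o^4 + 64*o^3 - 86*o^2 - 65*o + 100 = (o - 4)*(o^4 - 10*o^3 + 24*o^2 + 10*o - 25) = (o - 5)*(o - 4)*(o^3 - 5*o^2 - o + 5) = (o - 5)^2*(o - 4)*(o^2 - 1) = (o - 5)^2*(o - 4)*(o - 1)*(o + 1)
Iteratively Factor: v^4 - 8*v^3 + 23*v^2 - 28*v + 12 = (v - 3)*(v^3 - 5*v^2 + 8*v - 4) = (v - 3)*(v - 2)*(v^2 - 3*v + 2) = (v - 3)*(v - 2)^2*(v - 1)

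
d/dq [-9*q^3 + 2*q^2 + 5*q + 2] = -27*q^2 + 4*q + 5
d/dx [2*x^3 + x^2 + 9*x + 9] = 6*x^2 + 2*x + 9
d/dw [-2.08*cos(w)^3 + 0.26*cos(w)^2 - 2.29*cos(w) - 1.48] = (6.24*cos(w)^2 - 0.52*cos(w) + 2.29)*sin(w)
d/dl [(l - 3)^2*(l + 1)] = (l - 3)*(3*l - 1)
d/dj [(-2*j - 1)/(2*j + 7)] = -12/(2*j + 7)^2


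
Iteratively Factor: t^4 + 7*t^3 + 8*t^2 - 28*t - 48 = (t + 2)*(t^3 + 5*t^2 - 2*t - 24) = (t + 2)*(t + 3)*(t^2 + 2*t - 8) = (t - 2)*(t + 2)*(t + 3)*(t + 4)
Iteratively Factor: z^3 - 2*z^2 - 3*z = (z - 3)*(z^2 + z) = (z - 3)*(z + 1)*(z)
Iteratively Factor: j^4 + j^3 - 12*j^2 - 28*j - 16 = (j + 1)*(j^3 - 12*j - 16) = (j + 1)*(j + 2)*(j^2 - 2*j - 8) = (j + 1)*(j + 2)^2*(j - 4)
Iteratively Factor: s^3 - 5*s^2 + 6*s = (s - 3)*(s^2 - 2*s) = (s - 3)*(s - 2)*(s)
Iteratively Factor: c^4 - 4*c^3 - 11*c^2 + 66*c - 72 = (c - 3)*(c^3 - c^2 - 14*c + 24) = (c - 3)*(c + 4)*(c^2 - 5*c + 6) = (c - 3)*(c - 2)*(c + 4)*(c - 3)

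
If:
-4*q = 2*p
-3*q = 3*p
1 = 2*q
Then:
No Solution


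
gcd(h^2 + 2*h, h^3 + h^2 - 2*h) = h^2 + 2*h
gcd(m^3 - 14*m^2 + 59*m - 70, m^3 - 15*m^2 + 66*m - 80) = m^2 - 7*m + 10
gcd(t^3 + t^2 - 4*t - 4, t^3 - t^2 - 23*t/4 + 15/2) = t - 2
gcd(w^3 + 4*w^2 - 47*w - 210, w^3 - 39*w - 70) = w^2 - 2*w - 35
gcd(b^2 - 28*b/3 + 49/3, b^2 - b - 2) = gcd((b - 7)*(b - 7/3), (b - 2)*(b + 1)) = 1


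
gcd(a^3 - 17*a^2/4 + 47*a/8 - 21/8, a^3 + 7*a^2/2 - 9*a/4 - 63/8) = a - 3/2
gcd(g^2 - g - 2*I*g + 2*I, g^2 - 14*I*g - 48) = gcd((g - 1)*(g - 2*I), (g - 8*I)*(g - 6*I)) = 1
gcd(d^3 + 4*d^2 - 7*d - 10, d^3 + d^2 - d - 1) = d + 1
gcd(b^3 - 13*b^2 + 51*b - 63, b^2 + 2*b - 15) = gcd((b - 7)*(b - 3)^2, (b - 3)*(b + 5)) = b - 3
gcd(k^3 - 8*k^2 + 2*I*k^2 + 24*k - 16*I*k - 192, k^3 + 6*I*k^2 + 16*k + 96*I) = k^2 + 2*I*k + 24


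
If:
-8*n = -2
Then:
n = 1/4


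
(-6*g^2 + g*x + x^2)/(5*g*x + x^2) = (-6*g^2 + g*x + x^2)/(x*(5*g + x))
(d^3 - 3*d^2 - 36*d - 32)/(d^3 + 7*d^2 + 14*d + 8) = (d - 8)/(d + 2)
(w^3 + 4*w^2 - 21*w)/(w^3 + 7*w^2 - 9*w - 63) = w/(w + 3)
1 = 1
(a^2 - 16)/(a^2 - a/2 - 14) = 2*(a + 4)/(2*a + 7)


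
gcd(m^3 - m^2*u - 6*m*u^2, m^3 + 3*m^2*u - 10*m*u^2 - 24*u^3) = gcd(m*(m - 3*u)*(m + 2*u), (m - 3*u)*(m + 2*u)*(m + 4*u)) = -m^2 + m*u + 6*u^2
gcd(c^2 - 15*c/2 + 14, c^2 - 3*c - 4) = c - 4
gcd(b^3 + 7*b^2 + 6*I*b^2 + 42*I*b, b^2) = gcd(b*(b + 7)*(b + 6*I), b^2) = b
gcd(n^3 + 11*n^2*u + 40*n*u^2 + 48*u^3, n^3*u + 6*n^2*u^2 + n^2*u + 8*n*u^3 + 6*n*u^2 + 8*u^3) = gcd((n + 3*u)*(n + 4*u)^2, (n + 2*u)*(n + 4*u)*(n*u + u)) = n + 4*u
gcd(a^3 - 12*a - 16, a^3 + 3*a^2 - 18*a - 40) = a^2 - 2*a - 8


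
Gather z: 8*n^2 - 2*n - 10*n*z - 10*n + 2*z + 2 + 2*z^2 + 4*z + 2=8*n^2 - 12*n + 2*z^2 + z*(6 - 10*n) + 4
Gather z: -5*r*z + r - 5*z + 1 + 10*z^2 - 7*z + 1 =r + 10*z^2 + z*(-5*r - 12) + 2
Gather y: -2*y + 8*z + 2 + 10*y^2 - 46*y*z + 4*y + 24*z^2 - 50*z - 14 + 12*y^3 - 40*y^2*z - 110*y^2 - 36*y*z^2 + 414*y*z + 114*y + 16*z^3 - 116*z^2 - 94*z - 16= 12*y^3 + y^2*(-40*z - 100) + y*(-36*z^2 + 368*z + 116) + 16*z^3 - 92*z^2 - 136*z - 28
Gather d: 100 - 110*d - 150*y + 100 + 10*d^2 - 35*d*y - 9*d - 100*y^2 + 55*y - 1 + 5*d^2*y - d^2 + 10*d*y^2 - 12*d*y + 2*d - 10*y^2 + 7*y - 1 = d^2*(5*y + 9) + d*(10*y^2 - 47*y - 117) - 110*y^2 - 88*y + 198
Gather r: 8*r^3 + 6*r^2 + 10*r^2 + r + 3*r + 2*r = 8*r^3 + 16*r^2 + 6*r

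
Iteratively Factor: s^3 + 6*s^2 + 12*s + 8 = (s + 2)*(s^2 + 4*s + 4) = (s + 2)^2*(s + 2)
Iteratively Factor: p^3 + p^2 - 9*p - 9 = (p + 1)*(p^2 - 9) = (p + 1)*(p + 3)*(p - 3)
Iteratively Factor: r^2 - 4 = (r - 2)*(r + 2)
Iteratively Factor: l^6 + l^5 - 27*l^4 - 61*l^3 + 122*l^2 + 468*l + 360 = (l + 3)*(l^5 - 2*l^4 - 21*l^3 + 2*l^2 + 116*l + 120) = (l + 2)*(l + 3)*(l^4 - 4*l^3 - 13*l^2 + 28*l + 60) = (l - 5)*(l + 2)*(l + 3)*(l^3 + l^2 - 8*l - 12) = (l - 5)*(l + 2)^2*(l + 3)*(l^2 - l - 6) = (l - 5)*(l + 2)^3*(l + 3)*(l - 3)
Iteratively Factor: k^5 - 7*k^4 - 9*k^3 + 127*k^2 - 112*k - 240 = (k - 3)*(k^4 - 4*k^3 - 21*k^2 + 64*k + 80) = (k - 3)*(k + 4)*(k^3 - 8*k^2 + 11*k + 20) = (k - 3)*(k + 1)*(k + 4)*(k^2 - 9*k + 20) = (k - 5)*(k - 3)*(k + 1)*(k + 4)*(k - 4)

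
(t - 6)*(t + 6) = t^2 - 36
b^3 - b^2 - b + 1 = (b - 1)^2*(b + 1)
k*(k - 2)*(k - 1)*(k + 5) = k^4 + 2*k^3 - 13*k^2 + 10*k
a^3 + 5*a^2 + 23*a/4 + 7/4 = (a + 1/2)*(a + 1)*(a + 7/2)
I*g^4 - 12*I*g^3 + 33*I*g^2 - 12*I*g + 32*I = (g - 8)*(g - 4)*(g + I)*(I*g + 1)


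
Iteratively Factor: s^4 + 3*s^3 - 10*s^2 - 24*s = (s + 2)*(s^3 + s^2 - 12*s) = (s - 3)*(s + 2)*(s^2 + 4*s) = (s - 3)*(s + 2)*(s + 4)*(s)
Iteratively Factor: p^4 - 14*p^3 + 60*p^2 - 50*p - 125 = (p - 5)*(p^3 - 9*p^2 + 15*p + 25) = (p - 5)^2*(p^2 - 4*p - 5) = (p - 5)^3*(p + 1)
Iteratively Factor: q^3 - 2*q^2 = (q - 2)*(q^2) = q*(q - 2)*(q)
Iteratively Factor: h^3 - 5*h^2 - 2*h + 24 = (h - 4)*(h^2 - h - 6) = (h - 4)*(h + 2)*(h - 3)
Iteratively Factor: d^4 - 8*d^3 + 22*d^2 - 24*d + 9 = (d - 1)*(d^3 - 7*d^2 + 15*d - 9) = (d - 3)*(d - 1)*(d^2 - 4*d + 3) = (d - 3)*(d - 1)^2*(d - 3)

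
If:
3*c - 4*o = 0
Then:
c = 4*o/3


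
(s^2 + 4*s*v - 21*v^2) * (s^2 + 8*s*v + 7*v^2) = s^4 + 12*s^3*v + 18*s^2*v^2 - 140*s*v^3 - 147*v^4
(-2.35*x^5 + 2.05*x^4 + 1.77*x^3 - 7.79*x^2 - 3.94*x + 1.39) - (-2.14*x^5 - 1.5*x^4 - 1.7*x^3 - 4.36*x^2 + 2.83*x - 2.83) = -0.21*x^5 + 3.55*x^4 + 3.47*x^3 - 3.43*x^2 - 6.77*x + 4.22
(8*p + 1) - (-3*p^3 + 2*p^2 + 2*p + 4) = 3*p^3 - 2*p^2 + 6*p - 3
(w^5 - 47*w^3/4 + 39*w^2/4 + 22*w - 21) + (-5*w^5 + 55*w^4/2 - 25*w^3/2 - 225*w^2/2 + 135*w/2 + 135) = -4*w^5 + 55*w^4/2 - 97*w^3/4 - 411*w^2/4 + 179*w/2 + 114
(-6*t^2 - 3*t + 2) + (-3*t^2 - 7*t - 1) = -9*t^2 - 10*t + 1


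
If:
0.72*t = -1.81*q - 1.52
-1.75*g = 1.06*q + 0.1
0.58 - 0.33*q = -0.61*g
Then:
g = -0.53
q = 0.78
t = -4.07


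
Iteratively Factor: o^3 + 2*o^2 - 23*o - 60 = (o + 4)*(o^2 - 2*o - 15) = (o - 5)*(o + 4)*(o + 3)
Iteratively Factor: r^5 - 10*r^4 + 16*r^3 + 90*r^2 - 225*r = (r)*(r^4 - 10*r^3 + 16*r^2 + 90*r - 225) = r*(r - 3)*(r^3 - 7*r^2 - 5*r + 75) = r*(r - 3)*(r + 3)*(r^2 - 10*r + 25) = r*(r - 5)*(r - 3)*(r + 3)*(r - 5)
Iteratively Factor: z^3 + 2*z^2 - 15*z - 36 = (z + 3)*(z^2 - z - 12) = (z - 4)*(z + 3)*(z + 3)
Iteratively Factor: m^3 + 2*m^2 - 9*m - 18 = (m + 3)*(m^2 - m - 6) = (m - 3)*(m + 3)*(m + 2)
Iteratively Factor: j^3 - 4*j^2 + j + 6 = (j - 2)*(j^2 - 2*j - 3) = (j - 2)*(j + 1)*(j - 3)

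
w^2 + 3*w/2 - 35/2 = (w - 7/2)*(w + 5)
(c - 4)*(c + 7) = c^2 + 3*c - 28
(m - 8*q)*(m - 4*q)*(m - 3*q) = m^3 - 15*m^2*q + 68*m*q^2 - 96*q^3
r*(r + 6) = r^2 + 6*r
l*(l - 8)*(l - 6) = l^3 - 14*l^2 + 48*l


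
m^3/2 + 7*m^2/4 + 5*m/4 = m*(m/2 + 1/2)*(m + 5/2)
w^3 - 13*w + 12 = (w - 3)*(w - 1)*(w + 4)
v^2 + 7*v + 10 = (v + 2)*(v + 5)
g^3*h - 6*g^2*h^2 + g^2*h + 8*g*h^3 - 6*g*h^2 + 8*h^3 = (g - 4*h)*(g - 2*h)*(g*h + h)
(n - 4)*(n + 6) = n^2 + 2*n - 24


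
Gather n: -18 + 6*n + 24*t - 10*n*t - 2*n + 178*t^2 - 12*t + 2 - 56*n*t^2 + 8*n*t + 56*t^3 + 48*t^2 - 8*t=n*(-56*t^2 - 2*t + 4) + 56*t^3 + 226*t^2 + 4*t - 16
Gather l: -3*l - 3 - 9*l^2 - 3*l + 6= -9*l^2 - 6*l + 3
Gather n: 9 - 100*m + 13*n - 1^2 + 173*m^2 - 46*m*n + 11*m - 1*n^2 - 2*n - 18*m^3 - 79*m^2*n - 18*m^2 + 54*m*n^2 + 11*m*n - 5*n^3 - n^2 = -18*m^3 + 155*m^2 - 89*m - 5*n^3 + n^2*(54*m - 2) + n*(-79*m^2 - 35*m + 11) + 8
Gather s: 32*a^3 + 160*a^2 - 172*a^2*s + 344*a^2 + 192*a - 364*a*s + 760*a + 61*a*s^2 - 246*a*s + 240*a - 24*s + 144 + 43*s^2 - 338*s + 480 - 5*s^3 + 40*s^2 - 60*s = 32*a^3 + 504*a^2 + 1192*a - 5*s^3 + s^2*(61*a + 83) + s*(-172*a^2 - 610*a - 422) + 624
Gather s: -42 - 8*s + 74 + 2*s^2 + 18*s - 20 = 2*s^2 + 10*s + 12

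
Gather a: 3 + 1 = 4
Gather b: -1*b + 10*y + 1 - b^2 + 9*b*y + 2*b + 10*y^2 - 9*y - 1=-b^2 + b*(9*y + 1) + 10*y^2 + y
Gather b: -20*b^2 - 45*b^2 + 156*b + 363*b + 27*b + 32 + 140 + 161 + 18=-65*b^2 + 546*b + 351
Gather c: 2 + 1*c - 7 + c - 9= 2*c - 14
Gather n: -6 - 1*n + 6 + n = 0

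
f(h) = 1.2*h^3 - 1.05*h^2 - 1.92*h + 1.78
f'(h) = 3.6*h^2 - 2.1*h - 1.92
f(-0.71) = 2.18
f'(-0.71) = 1.39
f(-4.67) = -134.37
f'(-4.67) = 86.40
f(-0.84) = 1.94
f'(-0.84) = 2.38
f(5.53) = 161.99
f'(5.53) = 96.56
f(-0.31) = 2.24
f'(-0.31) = -0.92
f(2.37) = 7.31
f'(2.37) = 13.32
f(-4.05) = -87.38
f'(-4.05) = 65.63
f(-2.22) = -12.26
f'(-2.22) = 20.48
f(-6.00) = -283.70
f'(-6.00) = 140.28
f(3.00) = 18.97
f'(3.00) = 24.18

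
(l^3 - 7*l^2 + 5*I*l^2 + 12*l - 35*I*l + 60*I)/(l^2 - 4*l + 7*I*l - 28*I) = (l^2 + l*(-3 + 5*I) - 15*I)/(l + 7*I)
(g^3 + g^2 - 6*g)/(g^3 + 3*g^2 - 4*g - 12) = g/(g + 2)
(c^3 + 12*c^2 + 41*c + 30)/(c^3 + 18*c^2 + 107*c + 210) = (c + 1)/(c + 7)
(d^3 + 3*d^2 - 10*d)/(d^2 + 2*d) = (d^2 + 3*d - 10)/(d + 2)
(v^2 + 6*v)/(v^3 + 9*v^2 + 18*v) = 1/(v + 3)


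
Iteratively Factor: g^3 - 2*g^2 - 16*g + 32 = (g - 2)*(g^2 - 16) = (g - 4)*(g - 2)*(g + 4)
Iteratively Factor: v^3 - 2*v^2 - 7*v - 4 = (v + 1)*(v^2 - 3*v - 4) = (v - 4)*(v + 1)*(v + 1)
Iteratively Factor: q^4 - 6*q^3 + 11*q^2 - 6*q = (q - 3)*(q^3 - 3*q^2 + 2*q) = (q - 3)*(q - 1)*(q^2 - 2*q) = q*(q - 3)*(q - 1)*(q - 2)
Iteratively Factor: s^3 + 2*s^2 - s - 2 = (s + 1)*(s^2 + s - 2) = (s + 1)*(s + 2)*(s - 1)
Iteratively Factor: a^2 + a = (a)*(a + 1)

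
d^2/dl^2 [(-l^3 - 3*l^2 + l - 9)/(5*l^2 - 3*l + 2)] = 2*(-19*l^3 - 567*l^2 + 363*l + 3)/(125*l^6 - 225*l^5 + 285*l^4 - 207*l^3 + 114*l^2 - 36*l + 8)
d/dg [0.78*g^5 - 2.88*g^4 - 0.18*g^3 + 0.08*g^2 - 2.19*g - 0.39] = 3.9*g^4 - 11.52*g^3 - 0.54*g^2 + 0.16*g - 2.19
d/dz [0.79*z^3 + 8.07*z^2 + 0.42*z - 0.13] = 2.37*z^2 + 16.14*z + 0.42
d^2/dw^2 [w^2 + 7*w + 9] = 2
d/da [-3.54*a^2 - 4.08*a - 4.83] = -7.08*a - 4.08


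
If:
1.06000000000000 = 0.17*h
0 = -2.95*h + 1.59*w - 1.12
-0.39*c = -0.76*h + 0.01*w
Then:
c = 11.84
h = 6.24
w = 12.27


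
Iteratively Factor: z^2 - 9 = (z - 3)*(z + 3)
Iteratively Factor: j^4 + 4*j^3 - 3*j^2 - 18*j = (j)*(j^3 + 4*j^2 - 3*j - 18) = j*(j + 3)*(j^2 + j - 6) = j*(j - 2)*(j + 3)*(j + 3)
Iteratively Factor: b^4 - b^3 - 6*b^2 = (b + 2)*(b^3 - 3*b^2) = b*(b + 2)*(b^2 - 3*b) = b*(b - 3)*(b + 2)*(b)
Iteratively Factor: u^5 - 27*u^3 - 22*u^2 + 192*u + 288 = (u + 3)*(u^4 - 3*u^3 - 18*u^2 + 32*u + 96) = (u - 4)*(u + 3)*(u^3 + u^2 - 14*u - 24) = (u - 4)*(u + 2)*(u + 3)*(u^2 - u - 12) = (u - 4)^2*(u + 2)*(u + 3)*(u + 3)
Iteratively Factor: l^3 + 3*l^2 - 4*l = (l - 1)*(l^2 + 4*l) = (l - 1)*(l + 4)*(l)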